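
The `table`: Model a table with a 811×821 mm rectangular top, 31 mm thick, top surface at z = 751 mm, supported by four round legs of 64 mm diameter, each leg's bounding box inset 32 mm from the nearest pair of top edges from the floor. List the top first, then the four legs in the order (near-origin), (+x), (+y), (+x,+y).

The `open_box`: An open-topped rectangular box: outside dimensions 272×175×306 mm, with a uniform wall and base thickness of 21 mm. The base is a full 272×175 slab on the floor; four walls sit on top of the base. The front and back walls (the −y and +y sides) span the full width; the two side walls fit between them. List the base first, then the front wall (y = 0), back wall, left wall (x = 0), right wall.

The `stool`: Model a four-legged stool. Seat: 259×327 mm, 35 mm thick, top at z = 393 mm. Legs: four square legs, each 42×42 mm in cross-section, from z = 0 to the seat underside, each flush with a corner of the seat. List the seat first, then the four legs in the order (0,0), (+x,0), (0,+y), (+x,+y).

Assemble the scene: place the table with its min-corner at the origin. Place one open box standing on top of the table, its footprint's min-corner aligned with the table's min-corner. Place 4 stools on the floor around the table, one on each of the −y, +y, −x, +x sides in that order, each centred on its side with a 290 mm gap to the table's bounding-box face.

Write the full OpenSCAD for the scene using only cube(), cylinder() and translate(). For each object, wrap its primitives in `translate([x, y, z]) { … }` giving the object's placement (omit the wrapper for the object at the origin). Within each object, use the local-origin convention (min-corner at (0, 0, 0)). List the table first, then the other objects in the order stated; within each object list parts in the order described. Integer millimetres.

translate([0, 0, 720]) cube([811, 821, 31]);
translate([64, 64, 0]) cylinder(h = 720, r = 32);
translate([747, 64, 0]) cylinder(h = 720, r = 32);
translate([64, 757, 0]) cylinder(h = 720, r = 32);
translate([747, 757, 0]) cylinder(h = 720, r = 32);
translate([0, 0, 751]) {
  cube([272, 175, 21]);
  translate([0, 0, 21]) cube([272, 21, 285]);
  translate([0, 154, 21]) cube([272, 21, 285]);
  translate([0, 21, 21]) cube([21, 133, 285]);
  translate([251, 21, 21]) cube([21, 133, 285]);
}
translate([276, -617, 0]) {
  translate([0, 0, 358]) cube([259, 327, 35]);
  cube([42, 42, 358]);
  translate([217, 0, 0]) cube([42, 42, 358]);
  translate([0, 285, 0]) cube([42, 42, 358]);
  translate([217, 285, 0]) cube([42, 42, 358]);
}
translate([276, 1111, 0]) {
  translate([0, 0, 358]) cube([259, 327, 35]);
  cube([42, 42, 358]);
  translate([217, 0, 0]) cube([42, 42, 358]);
  translate([0, 285, 0]) cube([42, 42, 358]);
  translate([217, 285, 0]) cube([42, 42, 358]);
}
translate([-549, 247, 0]) {
  translate([0, 0, 358]) cube([259, 327, 35]);
  cube([42, 42, 358]);
  translate([217, 0, 0]) cube([42, 42, 358]);
  translate([0, 285, 0]) cube([42, 42, 358]);
  translate([217, 285, 0]) cube([42, 42, 358]);
}
translate([1101, 247, 0]) {
  translate([0, 0, 358]) cube([259, 327, 35]);
  cube([42, 42, 358]);
  translate([217, 0, 0]) cube([42, 42, 358]);
  translate([0, 285, 0]) cube([42, 42, 358]);
  translate([217, 285, 0]) cube([42, 42, 358]);
}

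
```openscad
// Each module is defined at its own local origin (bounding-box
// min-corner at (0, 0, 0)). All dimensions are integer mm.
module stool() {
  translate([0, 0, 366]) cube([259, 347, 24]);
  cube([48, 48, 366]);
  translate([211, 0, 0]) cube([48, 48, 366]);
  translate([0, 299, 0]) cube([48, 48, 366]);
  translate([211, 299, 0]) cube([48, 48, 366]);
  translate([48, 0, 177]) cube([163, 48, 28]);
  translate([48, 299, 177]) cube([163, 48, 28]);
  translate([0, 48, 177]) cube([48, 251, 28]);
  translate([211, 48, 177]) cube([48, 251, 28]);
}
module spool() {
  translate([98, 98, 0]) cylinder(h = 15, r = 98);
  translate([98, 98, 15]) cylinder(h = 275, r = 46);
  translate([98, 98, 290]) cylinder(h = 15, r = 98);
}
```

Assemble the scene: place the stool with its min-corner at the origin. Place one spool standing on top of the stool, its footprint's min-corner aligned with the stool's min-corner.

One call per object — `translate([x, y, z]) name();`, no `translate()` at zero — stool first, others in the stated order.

stool();
translate([0, 0, 390]) spool();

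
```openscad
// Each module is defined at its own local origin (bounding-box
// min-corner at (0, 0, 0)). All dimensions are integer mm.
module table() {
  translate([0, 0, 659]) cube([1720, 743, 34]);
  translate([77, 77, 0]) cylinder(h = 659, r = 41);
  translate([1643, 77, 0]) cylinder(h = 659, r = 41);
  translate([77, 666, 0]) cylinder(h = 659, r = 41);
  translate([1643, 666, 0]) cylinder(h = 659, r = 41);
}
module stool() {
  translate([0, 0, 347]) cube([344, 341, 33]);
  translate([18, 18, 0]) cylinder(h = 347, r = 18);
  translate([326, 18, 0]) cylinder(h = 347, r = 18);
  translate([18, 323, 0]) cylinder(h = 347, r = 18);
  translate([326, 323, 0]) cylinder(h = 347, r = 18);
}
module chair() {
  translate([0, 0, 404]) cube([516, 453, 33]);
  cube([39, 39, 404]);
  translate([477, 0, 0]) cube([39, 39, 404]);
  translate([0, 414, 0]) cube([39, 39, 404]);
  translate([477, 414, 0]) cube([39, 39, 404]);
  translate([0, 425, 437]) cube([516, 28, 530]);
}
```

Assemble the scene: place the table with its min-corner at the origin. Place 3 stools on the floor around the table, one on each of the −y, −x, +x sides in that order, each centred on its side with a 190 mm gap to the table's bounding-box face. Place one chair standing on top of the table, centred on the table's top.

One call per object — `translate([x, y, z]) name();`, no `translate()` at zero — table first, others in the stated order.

table();
translate([688, -531, 0]) stool();
translate([-534, 201, 0]) stool();
translate([1910, 201, 0]) stool();
translate([602, 145, 693]) chair();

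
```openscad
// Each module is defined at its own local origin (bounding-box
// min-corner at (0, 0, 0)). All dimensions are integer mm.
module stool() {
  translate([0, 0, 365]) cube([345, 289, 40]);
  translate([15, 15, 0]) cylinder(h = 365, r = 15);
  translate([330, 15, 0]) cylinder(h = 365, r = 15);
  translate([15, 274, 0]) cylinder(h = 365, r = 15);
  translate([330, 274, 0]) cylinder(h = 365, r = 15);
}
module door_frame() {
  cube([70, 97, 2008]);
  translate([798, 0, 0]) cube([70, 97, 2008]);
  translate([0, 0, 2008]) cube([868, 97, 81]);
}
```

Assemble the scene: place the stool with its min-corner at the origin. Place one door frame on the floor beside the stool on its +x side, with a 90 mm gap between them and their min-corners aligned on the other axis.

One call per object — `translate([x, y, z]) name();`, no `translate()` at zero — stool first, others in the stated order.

stool();
translate([435, 0, 0]) door_frame();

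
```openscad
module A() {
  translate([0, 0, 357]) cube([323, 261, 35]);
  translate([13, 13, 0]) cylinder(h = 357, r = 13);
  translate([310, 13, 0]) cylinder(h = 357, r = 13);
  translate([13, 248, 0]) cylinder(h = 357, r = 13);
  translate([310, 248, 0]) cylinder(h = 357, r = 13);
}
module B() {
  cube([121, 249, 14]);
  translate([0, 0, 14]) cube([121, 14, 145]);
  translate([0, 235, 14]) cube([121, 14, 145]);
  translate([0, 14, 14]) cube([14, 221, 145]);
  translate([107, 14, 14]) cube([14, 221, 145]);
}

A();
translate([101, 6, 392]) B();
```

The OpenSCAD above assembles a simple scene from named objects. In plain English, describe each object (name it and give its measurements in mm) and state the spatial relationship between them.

A is a simple wooden stool: a rectangular seat 323 mm (x) by 261 mm (y), 35 mm thick, top face at z = 392 mm, on four round legs, each 26 mm in diameter. The legs rest on z = 0, each leg's axis is inset half a diameter from the nearest pair of seat edges (so the leg's bounding box is flush with the corner).

B is an open storage box with external size 121×249×159 mm and wall thickness 14 mm (the base is also 14 mm thick). The base covers the whole footprint; the four walls stand on the base, with the y-facing walls full-width and the x-facing walls fitting between their inner faces.

The open box is on top of the stool, centred.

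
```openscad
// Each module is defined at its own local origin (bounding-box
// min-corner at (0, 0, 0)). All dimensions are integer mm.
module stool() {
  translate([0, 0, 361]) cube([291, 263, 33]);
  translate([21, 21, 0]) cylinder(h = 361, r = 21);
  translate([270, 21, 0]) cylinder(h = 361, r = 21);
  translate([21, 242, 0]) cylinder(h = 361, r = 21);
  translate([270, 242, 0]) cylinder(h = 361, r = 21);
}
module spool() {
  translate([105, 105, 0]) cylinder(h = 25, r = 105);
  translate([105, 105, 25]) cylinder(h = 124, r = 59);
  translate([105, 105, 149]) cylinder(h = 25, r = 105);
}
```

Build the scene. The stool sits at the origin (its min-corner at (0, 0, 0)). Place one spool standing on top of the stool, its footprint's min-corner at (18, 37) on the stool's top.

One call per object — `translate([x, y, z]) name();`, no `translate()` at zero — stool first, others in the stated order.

stool();
translate([18, 37, 394]) spool();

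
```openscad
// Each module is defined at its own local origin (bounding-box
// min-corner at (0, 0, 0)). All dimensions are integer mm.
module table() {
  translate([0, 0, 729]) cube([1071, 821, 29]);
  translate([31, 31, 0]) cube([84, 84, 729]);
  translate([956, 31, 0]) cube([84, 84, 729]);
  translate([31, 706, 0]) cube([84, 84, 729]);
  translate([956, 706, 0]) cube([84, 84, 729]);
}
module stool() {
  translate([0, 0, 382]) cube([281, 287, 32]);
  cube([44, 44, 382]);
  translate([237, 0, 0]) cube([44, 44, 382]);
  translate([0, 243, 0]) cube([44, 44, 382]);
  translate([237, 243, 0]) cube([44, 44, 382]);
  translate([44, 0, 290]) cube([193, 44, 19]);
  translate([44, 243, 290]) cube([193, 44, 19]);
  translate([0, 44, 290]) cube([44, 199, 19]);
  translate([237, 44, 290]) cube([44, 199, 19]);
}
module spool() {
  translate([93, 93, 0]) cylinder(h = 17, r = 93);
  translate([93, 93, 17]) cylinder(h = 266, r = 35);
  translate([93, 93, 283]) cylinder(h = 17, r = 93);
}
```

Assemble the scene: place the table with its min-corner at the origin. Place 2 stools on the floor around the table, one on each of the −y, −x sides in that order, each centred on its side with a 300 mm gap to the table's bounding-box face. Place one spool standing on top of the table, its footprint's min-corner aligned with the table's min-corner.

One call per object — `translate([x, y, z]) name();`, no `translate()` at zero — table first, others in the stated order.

table();
translate([395, -587, 0]) stool();
translate([-581, 267, 0]) stool();
translate([0, 0, 758]) spool();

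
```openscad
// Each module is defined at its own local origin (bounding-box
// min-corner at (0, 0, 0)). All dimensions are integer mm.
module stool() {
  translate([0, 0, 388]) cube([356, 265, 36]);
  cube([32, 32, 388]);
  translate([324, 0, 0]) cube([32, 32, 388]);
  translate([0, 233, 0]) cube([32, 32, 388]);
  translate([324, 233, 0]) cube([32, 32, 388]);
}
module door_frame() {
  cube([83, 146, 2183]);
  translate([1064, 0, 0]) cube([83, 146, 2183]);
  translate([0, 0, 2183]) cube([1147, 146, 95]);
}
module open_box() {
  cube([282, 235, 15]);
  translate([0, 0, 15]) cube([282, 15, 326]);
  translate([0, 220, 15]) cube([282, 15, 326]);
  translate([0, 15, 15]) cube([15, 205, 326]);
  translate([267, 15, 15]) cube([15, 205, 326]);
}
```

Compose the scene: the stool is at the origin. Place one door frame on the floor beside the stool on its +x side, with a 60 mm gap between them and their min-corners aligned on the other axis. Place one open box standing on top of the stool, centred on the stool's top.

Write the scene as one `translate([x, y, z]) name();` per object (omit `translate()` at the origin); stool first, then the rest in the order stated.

stool();
translate([416, 0, 0]) door_frame();
translate([37, 15, 424]) open_box();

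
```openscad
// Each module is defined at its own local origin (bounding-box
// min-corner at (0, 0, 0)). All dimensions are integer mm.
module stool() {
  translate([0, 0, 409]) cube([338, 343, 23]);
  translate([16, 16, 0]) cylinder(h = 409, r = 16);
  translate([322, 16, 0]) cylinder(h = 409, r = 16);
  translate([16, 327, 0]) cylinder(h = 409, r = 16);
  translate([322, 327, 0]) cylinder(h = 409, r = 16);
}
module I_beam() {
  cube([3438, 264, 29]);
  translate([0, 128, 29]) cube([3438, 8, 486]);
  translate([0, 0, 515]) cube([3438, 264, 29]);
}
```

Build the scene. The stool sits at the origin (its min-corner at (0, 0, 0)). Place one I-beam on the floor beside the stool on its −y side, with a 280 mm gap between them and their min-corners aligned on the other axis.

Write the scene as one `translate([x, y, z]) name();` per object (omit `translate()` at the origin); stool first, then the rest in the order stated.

stool();
translate([0, -544, 0]) I_beam();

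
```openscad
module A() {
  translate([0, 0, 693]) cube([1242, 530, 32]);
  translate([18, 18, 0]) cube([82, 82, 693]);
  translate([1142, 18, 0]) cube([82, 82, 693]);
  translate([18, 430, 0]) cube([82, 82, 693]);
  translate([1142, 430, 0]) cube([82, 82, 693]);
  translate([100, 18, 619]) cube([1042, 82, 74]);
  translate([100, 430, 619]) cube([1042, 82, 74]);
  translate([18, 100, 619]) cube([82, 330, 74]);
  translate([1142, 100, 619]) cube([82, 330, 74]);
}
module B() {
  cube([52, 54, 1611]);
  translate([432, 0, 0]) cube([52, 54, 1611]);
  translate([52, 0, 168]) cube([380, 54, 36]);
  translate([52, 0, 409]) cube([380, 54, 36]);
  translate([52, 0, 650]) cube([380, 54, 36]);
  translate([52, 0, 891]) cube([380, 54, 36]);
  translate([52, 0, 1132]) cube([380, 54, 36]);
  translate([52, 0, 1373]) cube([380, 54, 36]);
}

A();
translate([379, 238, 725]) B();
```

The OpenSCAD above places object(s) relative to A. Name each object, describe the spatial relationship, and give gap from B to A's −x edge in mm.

A is a table. B is a ladder. The ladder is on top of the table, centred. The gap from the ladder to the table's −x edge is 379 mm.

The ladder's min-x is at 379; the table's min-x is 0; gap = 379 mm.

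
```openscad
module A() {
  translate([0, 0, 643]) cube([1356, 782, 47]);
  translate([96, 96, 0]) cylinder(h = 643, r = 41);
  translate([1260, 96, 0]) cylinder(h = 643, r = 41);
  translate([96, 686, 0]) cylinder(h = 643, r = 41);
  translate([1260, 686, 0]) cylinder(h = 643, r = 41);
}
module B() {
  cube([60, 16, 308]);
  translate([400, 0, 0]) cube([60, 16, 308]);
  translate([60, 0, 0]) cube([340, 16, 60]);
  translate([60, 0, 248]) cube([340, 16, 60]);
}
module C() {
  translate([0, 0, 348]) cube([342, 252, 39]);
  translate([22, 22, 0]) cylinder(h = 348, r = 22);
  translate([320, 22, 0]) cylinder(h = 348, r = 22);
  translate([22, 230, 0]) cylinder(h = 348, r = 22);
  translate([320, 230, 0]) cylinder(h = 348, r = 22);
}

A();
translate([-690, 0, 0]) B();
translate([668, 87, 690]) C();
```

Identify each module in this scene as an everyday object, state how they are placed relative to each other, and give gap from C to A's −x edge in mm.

A is a table. B is a picture frame. C is a stool. The picture frame is on the floor beside the table on its −x side. The stool is on top of the table. The gap from the stool to the table's −x edge is 668 mm.

The stool's min-x is at 668; the table's min-x is 0; gap = 668 mm.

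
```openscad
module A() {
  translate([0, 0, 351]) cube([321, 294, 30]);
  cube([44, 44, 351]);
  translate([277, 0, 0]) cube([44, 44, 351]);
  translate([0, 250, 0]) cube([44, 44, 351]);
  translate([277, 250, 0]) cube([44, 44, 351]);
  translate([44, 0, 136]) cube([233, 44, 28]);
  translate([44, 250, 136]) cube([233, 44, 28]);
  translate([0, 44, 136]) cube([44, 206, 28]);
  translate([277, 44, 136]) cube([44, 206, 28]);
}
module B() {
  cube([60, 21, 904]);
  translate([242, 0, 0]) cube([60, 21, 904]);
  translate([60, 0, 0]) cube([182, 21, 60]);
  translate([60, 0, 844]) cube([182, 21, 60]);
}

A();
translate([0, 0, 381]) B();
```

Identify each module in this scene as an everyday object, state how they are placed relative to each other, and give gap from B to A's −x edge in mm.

The picture frame's min-x is at 0; the stool's min-x is 0; gap = 0 mm.

A is a stool. B is a picture frame. The picture frame is on top of the stool. The gap from the picture frame to the stool's −x edge is 0 mm.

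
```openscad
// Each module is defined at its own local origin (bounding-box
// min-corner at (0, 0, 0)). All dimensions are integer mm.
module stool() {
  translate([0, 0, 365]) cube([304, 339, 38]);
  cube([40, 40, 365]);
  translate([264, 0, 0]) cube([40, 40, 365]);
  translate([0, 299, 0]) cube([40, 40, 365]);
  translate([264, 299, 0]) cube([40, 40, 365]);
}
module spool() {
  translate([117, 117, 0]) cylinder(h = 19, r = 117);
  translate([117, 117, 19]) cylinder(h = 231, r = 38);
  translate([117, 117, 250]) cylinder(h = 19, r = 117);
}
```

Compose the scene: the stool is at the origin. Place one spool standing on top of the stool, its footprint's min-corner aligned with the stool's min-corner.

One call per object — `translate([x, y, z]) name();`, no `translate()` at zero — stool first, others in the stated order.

stool();
translate([0, 0, 403]) spool();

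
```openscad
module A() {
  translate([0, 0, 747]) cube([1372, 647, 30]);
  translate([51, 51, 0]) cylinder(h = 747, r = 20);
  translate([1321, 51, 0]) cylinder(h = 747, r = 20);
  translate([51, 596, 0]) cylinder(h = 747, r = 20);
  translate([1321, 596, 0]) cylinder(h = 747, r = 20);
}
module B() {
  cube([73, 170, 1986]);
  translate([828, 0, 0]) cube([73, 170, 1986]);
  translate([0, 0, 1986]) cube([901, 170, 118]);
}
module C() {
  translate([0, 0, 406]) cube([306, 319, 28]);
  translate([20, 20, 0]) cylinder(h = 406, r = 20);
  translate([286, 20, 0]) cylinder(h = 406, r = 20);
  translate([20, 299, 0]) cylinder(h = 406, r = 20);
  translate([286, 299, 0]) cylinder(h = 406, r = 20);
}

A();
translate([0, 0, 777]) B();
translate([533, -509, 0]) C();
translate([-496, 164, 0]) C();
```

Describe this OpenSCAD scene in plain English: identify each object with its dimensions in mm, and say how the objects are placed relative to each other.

A is a table with a 1372×647 mm rectangular top, 30 mm thick, top surface at z = 777 mm, supported by four round legs of 40 mm diameter, each leg's bounding box inset 31 mm from the nearest pair of top edges, running from the floor.

B is a rectangular door frame: two vertical jambs of 73×170 mm section, 1986 mm tall, with a clear opening 755 mm wide between their inner faces. A header 118 mm tall and 170 mm deep lies on top of the jambs and spans the full outside width.

C is a four-legged stool. The seat is 306×319 mm, 28 mm thick, top at z = 434 mm. It stands on four round legs, each 40 mm in diameter, from z = 0 to the seat underside, each leg's axis is inset half a diameter from the nearest pair of seat edges (so the leg's bounding box is flush with the corner).

The door frame is on top of the table. Two stools sit around the table at the −y, −x sides.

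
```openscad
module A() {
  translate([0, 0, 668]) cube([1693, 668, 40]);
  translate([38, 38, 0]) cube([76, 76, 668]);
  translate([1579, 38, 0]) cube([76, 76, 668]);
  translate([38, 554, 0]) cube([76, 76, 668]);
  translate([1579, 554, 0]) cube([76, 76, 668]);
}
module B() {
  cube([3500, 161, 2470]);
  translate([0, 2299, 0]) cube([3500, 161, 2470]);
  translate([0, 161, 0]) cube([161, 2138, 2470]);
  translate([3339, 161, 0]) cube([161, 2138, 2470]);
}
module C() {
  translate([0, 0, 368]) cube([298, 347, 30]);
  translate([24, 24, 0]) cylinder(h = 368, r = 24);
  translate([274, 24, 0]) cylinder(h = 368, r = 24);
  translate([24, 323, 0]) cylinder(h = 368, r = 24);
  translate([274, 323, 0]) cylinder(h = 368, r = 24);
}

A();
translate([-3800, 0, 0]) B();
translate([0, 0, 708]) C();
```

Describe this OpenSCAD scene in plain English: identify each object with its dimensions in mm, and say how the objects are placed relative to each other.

A is a table with a 1693×668 mm rectangular top, 40 mm thick, top surface at z = 708 mm, supported by four 76×76 mm square legs, each inset 38 mm from the nearest pair of top edges, running from the floor.

B is a box-shaped house frame (walls only): outside footprint 3500×2460 mm, wall height 2470 mm, wall thickness 161 mm. The two y-facing walls run the full x-width; the two x-facing walls fit between the inner faces of the y-facing walls.

C is a four-legged stool. The seat is a 298×347×30 mm slab whose top surface is at z = 398 mm; four round legs, each 48 mm in diameter, run from the floor (z = 0) to the underside of the seat, each leg's axis is inset half a diameter from the nearest pair of seat edges (so the leg's bounding box is flush with the corner).

The house frame is on the floor beside the table on its −x side. The stool is on top of the table.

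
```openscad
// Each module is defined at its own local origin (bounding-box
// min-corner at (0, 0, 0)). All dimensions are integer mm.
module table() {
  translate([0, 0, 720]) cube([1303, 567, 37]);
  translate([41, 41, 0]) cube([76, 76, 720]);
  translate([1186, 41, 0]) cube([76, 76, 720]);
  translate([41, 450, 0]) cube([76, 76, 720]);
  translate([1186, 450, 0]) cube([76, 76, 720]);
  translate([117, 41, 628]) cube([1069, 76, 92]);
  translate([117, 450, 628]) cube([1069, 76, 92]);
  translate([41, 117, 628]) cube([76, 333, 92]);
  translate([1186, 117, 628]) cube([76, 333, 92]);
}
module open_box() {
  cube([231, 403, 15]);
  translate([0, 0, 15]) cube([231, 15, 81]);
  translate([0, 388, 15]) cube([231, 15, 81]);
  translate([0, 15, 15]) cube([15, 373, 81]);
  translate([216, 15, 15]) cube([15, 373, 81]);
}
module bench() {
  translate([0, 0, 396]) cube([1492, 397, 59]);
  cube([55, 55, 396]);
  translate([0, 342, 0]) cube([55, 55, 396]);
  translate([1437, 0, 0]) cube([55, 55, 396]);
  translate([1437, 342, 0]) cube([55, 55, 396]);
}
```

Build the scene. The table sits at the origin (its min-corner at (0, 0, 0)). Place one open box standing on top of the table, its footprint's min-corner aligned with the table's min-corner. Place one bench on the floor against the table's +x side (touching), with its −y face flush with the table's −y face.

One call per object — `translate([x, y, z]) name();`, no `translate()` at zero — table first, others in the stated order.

table();
translate([0, 0, 757]) open_box();
translate([1303, 0, 0]) bench();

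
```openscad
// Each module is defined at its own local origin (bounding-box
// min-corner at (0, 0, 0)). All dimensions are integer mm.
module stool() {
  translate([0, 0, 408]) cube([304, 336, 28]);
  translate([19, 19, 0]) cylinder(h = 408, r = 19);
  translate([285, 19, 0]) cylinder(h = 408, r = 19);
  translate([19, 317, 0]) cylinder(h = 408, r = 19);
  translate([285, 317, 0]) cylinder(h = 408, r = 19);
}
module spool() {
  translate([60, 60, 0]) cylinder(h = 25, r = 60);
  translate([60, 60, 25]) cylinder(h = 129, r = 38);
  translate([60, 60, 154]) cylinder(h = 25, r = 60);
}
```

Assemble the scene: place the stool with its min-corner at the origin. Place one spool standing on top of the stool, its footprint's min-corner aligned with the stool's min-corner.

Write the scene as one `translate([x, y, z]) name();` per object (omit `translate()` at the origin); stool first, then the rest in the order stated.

stool();
translate([0, 0, 436]) spool();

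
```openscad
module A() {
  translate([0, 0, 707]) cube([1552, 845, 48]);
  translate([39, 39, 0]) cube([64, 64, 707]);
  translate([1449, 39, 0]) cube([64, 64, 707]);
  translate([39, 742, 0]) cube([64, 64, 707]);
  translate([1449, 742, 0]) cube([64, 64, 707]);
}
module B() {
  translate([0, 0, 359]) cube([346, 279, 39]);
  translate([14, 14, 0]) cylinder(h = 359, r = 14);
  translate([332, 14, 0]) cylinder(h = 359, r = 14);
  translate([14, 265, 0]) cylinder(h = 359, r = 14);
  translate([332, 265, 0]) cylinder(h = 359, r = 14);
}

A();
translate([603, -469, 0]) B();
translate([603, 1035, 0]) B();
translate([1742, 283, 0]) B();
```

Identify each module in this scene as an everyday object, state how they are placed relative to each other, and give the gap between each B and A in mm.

Each stool's nearest face is 190 mm from the table's bounding box.

A is a table. B is a stool. Three stools sit around the table at the −y, +y, +x sides. The gap between each stool and the table is 190 mm.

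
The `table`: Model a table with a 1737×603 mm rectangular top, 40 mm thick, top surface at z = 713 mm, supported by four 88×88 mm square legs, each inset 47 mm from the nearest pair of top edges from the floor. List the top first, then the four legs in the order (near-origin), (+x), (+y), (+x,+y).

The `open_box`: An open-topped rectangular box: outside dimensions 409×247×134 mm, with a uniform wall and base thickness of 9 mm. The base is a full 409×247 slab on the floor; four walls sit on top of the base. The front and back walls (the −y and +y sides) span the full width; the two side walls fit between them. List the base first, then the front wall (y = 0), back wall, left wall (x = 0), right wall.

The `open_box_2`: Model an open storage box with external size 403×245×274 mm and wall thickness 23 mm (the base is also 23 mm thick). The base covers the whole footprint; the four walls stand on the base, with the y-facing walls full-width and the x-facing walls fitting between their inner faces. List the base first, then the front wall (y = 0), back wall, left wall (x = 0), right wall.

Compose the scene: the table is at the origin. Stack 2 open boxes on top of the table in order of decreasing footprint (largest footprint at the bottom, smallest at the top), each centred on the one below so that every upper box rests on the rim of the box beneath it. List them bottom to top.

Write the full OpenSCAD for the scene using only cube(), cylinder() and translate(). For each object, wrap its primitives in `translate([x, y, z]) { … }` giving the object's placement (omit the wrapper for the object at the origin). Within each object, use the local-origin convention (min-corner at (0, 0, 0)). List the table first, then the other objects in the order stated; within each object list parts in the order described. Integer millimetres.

translate([0, 0, 673]) cube([1737, 603, 40]);
translate([47, 47, 0]) cube([88, 88, 673]);
translate([1602, 47, 0]) cube([88, 88, 673]);
translate([47, 468, 0]) cube([88, 88, 673]);
translate([1602, 468, 0]) cube([88, 88, 673]);
translate([664, 178, 713]) {
  cube([409, 247, 9]);
  translate([0, 0, 9]) cube([409, 9, 125]);
  translate([0, 238, 9]) cube([409, 9, 125]);
  translate([0, 9, 9]) cube([9, 229, 125]);
  translate([400, 9, 9]) cube([9, 229, 125]);
}
translate([667, 179, 847]) {
  cube([403, 245, 23]);
  translate([0, 0, 23]) cube([403, 23, 251]);
  translate([0, 222, 23]) cube([403, 23, 251]);
  translate([0, 23, 23]) cube([23, 199, 251]);
  translate([380, 23, 23]) cube([23, 199, 251]);
}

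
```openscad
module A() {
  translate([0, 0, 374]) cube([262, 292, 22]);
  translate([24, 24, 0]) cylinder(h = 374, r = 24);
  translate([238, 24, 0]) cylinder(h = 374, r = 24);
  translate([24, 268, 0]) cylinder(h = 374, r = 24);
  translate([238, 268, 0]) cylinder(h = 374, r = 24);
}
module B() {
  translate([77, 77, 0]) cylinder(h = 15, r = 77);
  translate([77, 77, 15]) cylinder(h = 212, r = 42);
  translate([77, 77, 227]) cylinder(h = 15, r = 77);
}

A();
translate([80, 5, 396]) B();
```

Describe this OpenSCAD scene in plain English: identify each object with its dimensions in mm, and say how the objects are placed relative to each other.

A is a simple wooden stool: a rectangular seat 262 mm (x) by 292 mm (y), 22 mm thick, top face at z = 396 mm, on four round legs, each 48 mm in diameter. The legs rest on z = 0, each leg's axis is inset half a diameter from the nearest pair of seat edges (so the leg's bounding box is flush with the corner).

B is a spool: two coaxial disc flanges of radius 77 mm and thickness 15 mm, joined by a core cylinder of radius 42 mm and height 212 mm. The lower flange rests on z = 0 and the three cylinders share a vertical axis.

The spool is on top of the stool.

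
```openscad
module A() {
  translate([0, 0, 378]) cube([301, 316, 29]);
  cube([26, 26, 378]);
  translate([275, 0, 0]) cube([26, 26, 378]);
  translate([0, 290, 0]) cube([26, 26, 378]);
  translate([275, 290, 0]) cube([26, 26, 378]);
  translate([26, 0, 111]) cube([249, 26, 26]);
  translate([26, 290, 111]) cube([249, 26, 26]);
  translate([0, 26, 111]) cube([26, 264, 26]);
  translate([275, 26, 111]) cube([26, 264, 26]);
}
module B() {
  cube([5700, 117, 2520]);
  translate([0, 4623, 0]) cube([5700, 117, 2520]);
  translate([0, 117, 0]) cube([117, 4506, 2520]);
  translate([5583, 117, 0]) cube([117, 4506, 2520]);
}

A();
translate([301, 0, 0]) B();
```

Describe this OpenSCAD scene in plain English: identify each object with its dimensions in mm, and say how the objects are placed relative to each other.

A is a four-legged stool. The seat is a 301×316×29 mm slab whose top surface is at z = 407 mm; four square legs, each 26×26 mm in cross-section, run from the floor (z = 0) to the underside of the seat, each flush with a corner of the seat. Four stretchers, 26 mm wide and 26 mm tall, connect adjacent legs with their undersides at z = 111 mm, each running between the inner faces of the legs it joins and aligned with the legs' outer faces on the other axis.

B is the wall frame of a small rectangular building: four walls, each 2520 mm tall and 117 mm thick, enclosing a footprint 5700 mm (x) by 4740 mm (y) outside-to-outside, with no floor or roof. The front and back walls (the −y and +y sides) span the full width; the two side walls fit between them.

The house frame is against the stool's +x side, with their −y faces flush.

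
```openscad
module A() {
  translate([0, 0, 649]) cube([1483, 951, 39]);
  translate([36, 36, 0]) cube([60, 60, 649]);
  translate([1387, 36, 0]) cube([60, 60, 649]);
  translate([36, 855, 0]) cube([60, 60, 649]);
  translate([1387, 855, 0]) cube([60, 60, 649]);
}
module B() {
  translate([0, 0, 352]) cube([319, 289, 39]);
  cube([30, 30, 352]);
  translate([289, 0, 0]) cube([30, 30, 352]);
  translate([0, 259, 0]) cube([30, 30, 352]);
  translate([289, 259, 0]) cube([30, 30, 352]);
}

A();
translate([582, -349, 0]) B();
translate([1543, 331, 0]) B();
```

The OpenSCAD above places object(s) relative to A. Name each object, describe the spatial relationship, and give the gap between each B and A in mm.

Each stool's nearest face is 60 mm from the table's bounding box.

A is a table. B is a stool. Two stools sit around the table at the −y, +x sides. The gap between each stool and the table is 60 mm.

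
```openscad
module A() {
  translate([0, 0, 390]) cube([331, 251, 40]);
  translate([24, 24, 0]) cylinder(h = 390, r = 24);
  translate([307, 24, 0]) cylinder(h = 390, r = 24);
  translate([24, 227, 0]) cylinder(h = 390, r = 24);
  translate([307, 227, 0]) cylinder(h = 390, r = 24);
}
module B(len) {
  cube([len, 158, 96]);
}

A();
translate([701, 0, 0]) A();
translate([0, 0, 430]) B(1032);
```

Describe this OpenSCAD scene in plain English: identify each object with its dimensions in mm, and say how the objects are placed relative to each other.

A is a simple wooden stool: a rectangular seat 331 mm (x) by 251 mm (y), 40 mm thick, top face at z = 430 mm, on four round legs, each 48 mm in diameter. The legs rest on z = 0, each leg's axis is inset half a diameter from the nearest pair of seat edges (so the leg's bounding box is flush with the corner).

B is a rectangular beam 1032 mm long (x), 158 mm deep (y), 96 mm thick (z).

The beam spans the tops of two stools placed 370 mm apart, resting at z = 430 mm.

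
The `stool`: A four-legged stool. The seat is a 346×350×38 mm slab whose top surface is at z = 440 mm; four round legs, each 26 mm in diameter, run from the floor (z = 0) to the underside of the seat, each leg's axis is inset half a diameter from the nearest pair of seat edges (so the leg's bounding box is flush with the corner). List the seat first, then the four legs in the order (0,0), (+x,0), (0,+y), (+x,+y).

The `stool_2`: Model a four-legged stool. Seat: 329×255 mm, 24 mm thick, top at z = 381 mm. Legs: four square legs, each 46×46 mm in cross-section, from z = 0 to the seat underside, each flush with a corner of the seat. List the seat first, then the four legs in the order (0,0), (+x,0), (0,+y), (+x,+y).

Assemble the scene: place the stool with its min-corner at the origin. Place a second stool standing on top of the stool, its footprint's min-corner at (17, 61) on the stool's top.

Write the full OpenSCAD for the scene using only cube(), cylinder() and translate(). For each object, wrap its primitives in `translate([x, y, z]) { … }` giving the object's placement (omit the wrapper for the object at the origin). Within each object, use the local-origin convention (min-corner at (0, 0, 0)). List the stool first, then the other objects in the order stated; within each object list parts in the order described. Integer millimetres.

translate([0, 0, 402]) cube([346, 350, 38]);
translate([13, 13, 0]) cylinder(h = 402, r = 13);
translate([333, 13, 0]) cylinder(h = 402, r = 13);
translate([13, 337, 0]) cylinder(h = 402, r = 13);
translate([333, 337, 0]) cylinder(h = 402, r = 13);
translate([17, 61, 440]) {
  translate([0, 0, 357]) cube([329, 255, 24]);
  cube([46, 46, 357]);
  translate([283, 0, 0]) cube([46, 46, 357]);
  translate([0, 209, 0]) cube([46, 46, 357]);
  translate([283, 209, 0]) cube([46, 46, 357]);
}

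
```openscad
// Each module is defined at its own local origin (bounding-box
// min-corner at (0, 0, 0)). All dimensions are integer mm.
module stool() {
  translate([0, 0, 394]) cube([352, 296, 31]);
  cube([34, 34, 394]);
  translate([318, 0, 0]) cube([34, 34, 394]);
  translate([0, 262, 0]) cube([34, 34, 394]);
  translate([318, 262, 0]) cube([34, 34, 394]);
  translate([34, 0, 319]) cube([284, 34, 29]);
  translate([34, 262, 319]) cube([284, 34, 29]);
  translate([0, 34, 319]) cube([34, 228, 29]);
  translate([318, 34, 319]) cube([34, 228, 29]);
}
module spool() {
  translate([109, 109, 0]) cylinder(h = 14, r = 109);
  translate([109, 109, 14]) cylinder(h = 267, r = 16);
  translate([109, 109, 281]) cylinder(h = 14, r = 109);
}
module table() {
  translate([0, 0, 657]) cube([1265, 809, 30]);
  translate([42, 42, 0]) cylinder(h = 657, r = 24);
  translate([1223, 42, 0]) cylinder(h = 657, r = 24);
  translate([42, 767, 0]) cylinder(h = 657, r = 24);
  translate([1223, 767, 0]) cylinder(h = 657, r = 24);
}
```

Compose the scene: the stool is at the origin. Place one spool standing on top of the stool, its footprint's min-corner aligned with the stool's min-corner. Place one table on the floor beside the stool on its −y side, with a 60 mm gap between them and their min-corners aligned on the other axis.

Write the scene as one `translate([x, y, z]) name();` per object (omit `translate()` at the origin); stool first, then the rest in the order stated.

stool();
translate([0, 0, 425]) spool();
translate([0, -869, 0]) table();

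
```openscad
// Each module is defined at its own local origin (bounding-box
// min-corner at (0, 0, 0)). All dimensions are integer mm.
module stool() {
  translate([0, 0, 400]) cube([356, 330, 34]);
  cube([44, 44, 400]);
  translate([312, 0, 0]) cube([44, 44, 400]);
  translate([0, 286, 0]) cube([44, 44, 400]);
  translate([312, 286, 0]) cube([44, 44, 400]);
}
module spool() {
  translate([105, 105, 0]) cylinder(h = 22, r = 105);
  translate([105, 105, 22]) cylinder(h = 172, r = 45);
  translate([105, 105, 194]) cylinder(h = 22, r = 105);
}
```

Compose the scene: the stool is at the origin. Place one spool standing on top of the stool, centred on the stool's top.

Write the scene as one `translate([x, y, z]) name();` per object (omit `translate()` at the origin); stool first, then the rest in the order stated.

stool();
translate([73, 60, 434]) spool();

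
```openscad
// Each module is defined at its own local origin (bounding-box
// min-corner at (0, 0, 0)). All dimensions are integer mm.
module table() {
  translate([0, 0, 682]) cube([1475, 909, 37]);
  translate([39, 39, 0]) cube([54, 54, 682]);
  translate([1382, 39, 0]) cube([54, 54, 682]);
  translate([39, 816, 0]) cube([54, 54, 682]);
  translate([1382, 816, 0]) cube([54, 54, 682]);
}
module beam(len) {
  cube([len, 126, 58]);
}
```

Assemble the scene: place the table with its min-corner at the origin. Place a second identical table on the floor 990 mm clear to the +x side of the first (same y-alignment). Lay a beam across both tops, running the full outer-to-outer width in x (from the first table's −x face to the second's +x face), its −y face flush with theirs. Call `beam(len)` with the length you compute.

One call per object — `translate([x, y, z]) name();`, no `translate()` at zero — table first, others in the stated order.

table();
translate([2465, 0, 0]) table();
translate([0, 0, 719]) beam(3940);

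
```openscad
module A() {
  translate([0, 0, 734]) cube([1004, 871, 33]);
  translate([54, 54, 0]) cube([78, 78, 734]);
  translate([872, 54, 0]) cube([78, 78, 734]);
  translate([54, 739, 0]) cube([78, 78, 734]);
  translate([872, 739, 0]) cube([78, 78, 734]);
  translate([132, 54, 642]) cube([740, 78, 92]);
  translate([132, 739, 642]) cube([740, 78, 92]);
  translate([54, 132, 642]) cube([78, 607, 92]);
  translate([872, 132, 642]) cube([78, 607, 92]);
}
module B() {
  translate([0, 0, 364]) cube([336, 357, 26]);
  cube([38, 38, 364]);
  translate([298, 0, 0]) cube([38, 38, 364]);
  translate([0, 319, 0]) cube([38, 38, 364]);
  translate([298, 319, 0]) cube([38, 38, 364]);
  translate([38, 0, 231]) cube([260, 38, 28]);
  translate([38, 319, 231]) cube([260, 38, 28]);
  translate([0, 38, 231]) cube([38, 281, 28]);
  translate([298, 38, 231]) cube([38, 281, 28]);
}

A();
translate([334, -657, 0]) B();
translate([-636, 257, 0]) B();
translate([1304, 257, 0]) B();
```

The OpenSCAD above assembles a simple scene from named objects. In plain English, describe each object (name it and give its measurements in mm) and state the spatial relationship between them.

A is a table: top 1004 mm (x) × 871 mm (y), 33 mm thick, upper face at z = 767 mm, on four 78×78 mm square legs, each inset 54 mm from the nearest pair of top edges, running from z = 0 to the bottom of the top. Four apron rails, 78 mm thick and 92 mm tall, run between adjacent legs with their top edges flush with the underside of the top and their outer faces flush with the legs' outer faces.

B is a simple wooden stool: a rectangular seat 336 mm (x) by 357 mm (y), 26 mm thick, top face at z = 390 mm, on four square legs, each 38×38 mm in cross-section. The legs rest on z = 0, each flush with a corner of the seat. Four stretchers, 38 mm wide and 28 mm tall, connect adjacent legs with their undersides at z = 231 mm, each running between the inner faces of the legs it joins and aligned with the legs' outer faces on the other axis.

Three stools sit around the table at the −y, −x, +x sides.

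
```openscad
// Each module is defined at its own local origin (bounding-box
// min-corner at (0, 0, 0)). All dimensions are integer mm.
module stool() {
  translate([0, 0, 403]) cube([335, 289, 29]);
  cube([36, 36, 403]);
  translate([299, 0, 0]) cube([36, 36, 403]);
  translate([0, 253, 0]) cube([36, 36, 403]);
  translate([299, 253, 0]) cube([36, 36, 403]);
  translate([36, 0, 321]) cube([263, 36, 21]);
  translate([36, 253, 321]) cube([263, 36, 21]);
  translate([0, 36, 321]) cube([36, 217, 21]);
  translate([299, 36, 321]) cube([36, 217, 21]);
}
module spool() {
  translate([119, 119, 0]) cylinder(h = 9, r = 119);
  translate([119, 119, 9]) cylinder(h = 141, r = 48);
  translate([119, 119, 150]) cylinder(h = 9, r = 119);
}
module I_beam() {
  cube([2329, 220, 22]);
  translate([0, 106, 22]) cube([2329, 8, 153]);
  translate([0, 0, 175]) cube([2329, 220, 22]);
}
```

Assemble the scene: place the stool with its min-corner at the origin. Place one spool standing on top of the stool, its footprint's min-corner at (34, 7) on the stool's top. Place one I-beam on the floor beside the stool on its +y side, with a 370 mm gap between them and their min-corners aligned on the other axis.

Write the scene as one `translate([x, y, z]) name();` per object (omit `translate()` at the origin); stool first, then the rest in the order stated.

stool();
translate([34, 7, 432]) spool();
translate([0, 659, 0]) I_beam();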